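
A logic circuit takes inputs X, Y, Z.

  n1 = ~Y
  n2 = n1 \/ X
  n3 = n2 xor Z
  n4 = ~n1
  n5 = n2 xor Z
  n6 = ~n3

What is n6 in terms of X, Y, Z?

~((~Y \/ X) xor Z)

n1 = ~Y
n2 = n1 \/ X = ~Y \/ X
n3 = n2 xor Z = (~Y \/ X) xor Z
n6 = ~n3 = ~((~Y \/ X) xor Z)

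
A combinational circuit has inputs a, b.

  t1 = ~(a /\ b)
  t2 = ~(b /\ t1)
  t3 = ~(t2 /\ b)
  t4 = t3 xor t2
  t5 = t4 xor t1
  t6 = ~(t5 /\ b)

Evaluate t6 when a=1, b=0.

t1 = ~(1 /\ 0) = 1
t2 = ~(0 /\ 1) = 1
t3 = ~(1 /\ 0) = 1
t4 = 1 xor 1 = 0
t5 = 0 xor 1 = 1
t6 = ~(1 /\ 0) = 1

1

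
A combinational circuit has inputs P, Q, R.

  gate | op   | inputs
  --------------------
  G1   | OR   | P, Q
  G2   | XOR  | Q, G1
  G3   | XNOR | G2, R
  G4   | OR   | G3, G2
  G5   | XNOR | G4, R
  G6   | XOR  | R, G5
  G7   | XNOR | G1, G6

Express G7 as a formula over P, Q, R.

G1 = P OR Q
G2 = Q XOR G1 = Q XOR (P OR Q)
G3 = G2 XNOR R = (Q XOR (P OR Q)) XNOR R
G4 = G3 OR G2 = ((Q XOR (P OR Q)) XNOR R) OR (Q XOR (P OR Q))
G5 = G4 XNOR R = (((Q XOR (P OR Q)) XNOR R) OR (Q XOR (P OR Q))) XNOR R
G6 = R XOR G5 = R XOR ((((Q XOR (P OR Q)) XNOR R) OR (Q XOR (P OR Q))) XNOR R)
G7 = G1 XNOR G6 = (P OR Q) XNOR (R XOR ((((Q XOR (P OR Q)) XNOR R) OR (Q XOR (P OR Q))) XNOR R))

(P OR Q) XNOR (R XOR ((((Q XOR (P OR Q)) XNOR R) OR (Q XOR (P OR Q))) XNOR R))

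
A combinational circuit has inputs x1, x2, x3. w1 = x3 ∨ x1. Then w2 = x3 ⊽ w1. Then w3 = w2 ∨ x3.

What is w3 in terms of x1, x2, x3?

w1 = x3 ∨ x1
w2 = x3 ⊽ w1 = x3 ⊽ (x3 ∨ x1)
w3 = w2 ∨ x3 = (x3 ⊽ (x3 ∨ x1)) ∨ x3

(x3 ⊽ (x3 ∨ x1)) ∨ x3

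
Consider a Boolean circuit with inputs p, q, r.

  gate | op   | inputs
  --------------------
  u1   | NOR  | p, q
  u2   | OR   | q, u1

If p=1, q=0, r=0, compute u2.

u1 = 1 NOR 0 = 0
u2 = 0 OR 0 = 0

0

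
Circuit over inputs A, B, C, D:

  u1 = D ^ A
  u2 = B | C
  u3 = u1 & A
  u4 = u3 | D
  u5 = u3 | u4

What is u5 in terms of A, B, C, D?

((D ^ A) & A) | (((D ^ A) & A) | D)

u1 = D ^ A
u3 = u1 & A = (D ^ A) & A
u4 = u3 | D = ((D ^ A) & A) | D
u5 = u3 | u4 = ((D ^ A) & A) | (((D ^ A) & A) | D)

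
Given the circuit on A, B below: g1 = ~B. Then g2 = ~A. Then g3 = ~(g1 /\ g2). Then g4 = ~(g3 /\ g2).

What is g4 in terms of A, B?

~((~(~B /\ ~A)) /\ ~A)

g1 = ~B
g2 = ~A
g3 = ~(g1 /\ g2) = ~(~B /\ ~A)
g4 = ~(g3 /\ g2) = ~((~(~B /\ ~A)) /\ ~A)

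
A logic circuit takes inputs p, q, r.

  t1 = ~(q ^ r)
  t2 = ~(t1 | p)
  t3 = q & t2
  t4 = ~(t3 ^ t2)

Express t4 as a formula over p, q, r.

~((q & (~((~(q ^ r)) | p))) ^ (~((~(q ^ r)) | p)))

t1 = ~(q ^ r)
t2 = ~(t1 | p) = ~((~(q ^ r)) | p)
t3 = q & t2 = q & (~((~(q ^ r)) | p))
t4 = ~(t3 ^ t2) = ~((q & (~((~(q ^ r)) | p))) ^ (~((~(q ^ r)) | p)))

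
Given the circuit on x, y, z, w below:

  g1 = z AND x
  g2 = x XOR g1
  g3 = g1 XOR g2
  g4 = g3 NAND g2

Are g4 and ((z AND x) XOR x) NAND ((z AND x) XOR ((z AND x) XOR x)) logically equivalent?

g1 = z AND x
g2 = x XOR g1 = x XOR (z AND x)
g3 = g1 XOR g2 = (z AND x) XOR (x XOR (z AND x))
g4 = g3 NAND g2 = ((z AND x) XOR (x XOR (z AND x))) NAND (x XOR (z AND x))
At x=1, y=0, z=0, w=0: circuit gives 0, formula gives 0.
At x=0, y=0, z=0, w=0: circuit gives 1, formula gives 1.
Agrees on all 16 inputs.

Yes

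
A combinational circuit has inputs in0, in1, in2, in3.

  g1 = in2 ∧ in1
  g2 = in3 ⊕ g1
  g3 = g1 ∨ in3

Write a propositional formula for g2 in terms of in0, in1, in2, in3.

in3 ⊕ (in2 ∧ in1)

g1 = in2 ∧ in1
g2 = in3 ⊕ g1 = in3 ⊕ (in2 ∧ in1)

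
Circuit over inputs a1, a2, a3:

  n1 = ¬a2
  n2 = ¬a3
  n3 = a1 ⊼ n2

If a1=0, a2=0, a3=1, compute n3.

n2 = ¬1 = 0
n3 = 0 ⊼ 0 = 1

1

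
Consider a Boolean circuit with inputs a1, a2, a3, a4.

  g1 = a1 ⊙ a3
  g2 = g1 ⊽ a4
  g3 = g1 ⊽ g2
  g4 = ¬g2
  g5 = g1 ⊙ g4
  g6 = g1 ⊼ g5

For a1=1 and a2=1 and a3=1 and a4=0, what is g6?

g1 = 1 ⊙ 1 = 1
g2 = 1 ⊽ 0 = 0
g4 = ¬0 = 1
g5 = 1 ⊙ 1 = 1
g6 = 1 ⊼ 1 = 0

0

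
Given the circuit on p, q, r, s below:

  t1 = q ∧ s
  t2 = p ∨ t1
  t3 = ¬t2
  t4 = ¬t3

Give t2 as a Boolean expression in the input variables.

t1 = q ∧ s
t2 = p ∨ t1 = p ∨ (q ∧ s)

p ∨ (q ∧ s)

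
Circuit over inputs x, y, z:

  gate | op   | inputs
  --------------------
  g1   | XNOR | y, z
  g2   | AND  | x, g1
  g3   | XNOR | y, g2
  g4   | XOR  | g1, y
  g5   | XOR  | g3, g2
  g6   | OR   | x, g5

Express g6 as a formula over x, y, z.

x OR ((y XNOR (x AND (y XNOR z))) XOR (x AND (y XNOR z)))

g1 = y XNOR z
g2 = x AND g1 = x AND (y XNOR z)
g3 = y XNOR g2 = y XNOR (x AND (y XNOR z))
g5 = g3 XOR g2 = (y XNOR (x AND (y XNOR z))) XOR (x AND (y XNOR z))
g6 = x OR g5 = x OR ((y XNOR (x AND (y XNOR z))) XOR (x AND (y XNOR z)))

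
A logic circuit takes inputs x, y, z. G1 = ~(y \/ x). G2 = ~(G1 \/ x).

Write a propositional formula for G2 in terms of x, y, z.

~((~(y \/ x)) \/ x)

G1 = ~(y \/ x)
G2 = ~(G1 \/ x) = ~((~(y \/ x)) \/ x)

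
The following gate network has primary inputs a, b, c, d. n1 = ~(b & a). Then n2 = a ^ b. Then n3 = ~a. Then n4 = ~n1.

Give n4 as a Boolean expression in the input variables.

n1 = ~(b & a)
n4 = ~n1 = ~(~(b & a))

~(~(b & a))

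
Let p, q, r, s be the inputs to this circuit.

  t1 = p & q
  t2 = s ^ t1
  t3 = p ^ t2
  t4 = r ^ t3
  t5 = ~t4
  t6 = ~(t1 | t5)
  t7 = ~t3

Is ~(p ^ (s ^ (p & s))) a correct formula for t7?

No

t1 = p & q
t2 = s ^ t1 = s ^ (p & q)
t3 = p ^ t2 = p ^ (s ^ (p & q))
t7 = ~t3 = ~(p ^ (s ^ (p & q)))
At p=1, q=0, r=0, s=1: circuit gives 1, formula gives 0.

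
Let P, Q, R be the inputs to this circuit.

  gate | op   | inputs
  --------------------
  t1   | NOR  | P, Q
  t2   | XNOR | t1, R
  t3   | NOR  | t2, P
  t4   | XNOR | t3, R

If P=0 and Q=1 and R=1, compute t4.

1

t1 = 0 NOR 1 = 0
t2 = 0 XNOR 1 = 0
t3 = 0 NOR 0 = 1
t4 = 1 XNOR 1 = 1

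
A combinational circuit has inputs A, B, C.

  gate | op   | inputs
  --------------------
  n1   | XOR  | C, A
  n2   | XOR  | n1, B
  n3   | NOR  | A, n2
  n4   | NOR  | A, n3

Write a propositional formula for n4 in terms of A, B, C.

A NOR (A NOR ((C XOR A) XOR B))

n1 = C XOR A
n2 = n1 XOR B = (C XOR A) XOR B
n3 = A NOR n2 = A NOR ((C XOR A) XOR B)
n4 = A NOR n3 = A NOR (A NOR ((C XOR A) XOR B))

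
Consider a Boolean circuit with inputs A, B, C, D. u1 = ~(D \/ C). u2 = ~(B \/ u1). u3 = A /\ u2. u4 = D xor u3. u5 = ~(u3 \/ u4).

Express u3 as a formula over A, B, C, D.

A /\ (~(B \/ (~(D \/ C))))

u1 = ~(D \/ C)
u2 = ~(B \/ u1) = ~(B \/ (~(D \/ C)))
u3 = A /\ u2 = A /\ (~(B \/ (~(D \/ C))))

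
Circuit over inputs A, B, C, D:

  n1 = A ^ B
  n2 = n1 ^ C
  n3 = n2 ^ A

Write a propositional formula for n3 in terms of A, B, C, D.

n1 = A ^ B
n2 = n1 ^ C = (A ^ B) ^ C
n3 = n2 ^ A = ((A ^ B) ^ C) ^ A

((A ^ B) ^ C) ^ A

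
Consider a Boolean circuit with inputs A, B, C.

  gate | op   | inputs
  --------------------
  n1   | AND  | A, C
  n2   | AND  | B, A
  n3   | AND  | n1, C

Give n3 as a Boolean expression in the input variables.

n1 = A AND C
n3 = n1 AND C = (A AND C) AND C

(A AND C) AND C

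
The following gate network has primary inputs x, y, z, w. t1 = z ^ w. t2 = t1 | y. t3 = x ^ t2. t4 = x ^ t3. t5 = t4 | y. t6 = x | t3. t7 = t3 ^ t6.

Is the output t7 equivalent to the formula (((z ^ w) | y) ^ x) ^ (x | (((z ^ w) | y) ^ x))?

t1 = z ^ w
t2 = t1 | y = (z ^ w) | y
t3 = x ^ t2 = x ^ ((z ^ w) | y)
t6 = x | t3 = x | (x ^ ((z ^ w) | y))
t7 = t3 ^ t6 = (x ^ ((z ^ w) | y)) ^ (x | (x ^ ((z ^ w) | y)))
At x=0, y=0, z=0, w=0: circuit gives 0, formula gives 0.
At x=1, y=0, z=0, w=1: circuit gives 1, formula gives 1.
Agrees on all 16 inputs.

Yes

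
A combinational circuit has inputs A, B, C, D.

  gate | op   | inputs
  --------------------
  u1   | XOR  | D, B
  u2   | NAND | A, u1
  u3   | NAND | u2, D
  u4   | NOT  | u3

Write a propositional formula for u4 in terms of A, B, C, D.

u1 = D XOR B
u2 = A NAND u1 = A NAND (D XOR B)
u3 = u2 NAND D = (A NAND (D XOR B)) NAND D
u4 = NOT u3 = NOT ((A NAND (D XOR B)) NAND D)

NOT ((A NAND (D XOR B)) NAND D)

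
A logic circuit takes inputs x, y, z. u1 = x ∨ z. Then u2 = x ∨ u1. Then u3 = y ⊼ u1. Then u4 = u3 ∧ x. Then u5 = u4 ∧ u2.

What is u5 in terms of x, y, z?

u1 = x ∨ z
u2 = x ∨ u1 = x ∨ (x ∨ z)
u3 = y ⊼ u1 = y ⊼ (x ∨ z)
u4 = u3 ∧ x = (y ⊼ (x ∨ z)) ∧ x
u5 = u4 ∧ u2 = ((y ⊼ (x ∨ z)) ∧ x) ∧ (x ∨ (x ∨ z))

((y ⊼ (x ∨ z)) ∧ x) ∧ (x ∨ (x ∨ z))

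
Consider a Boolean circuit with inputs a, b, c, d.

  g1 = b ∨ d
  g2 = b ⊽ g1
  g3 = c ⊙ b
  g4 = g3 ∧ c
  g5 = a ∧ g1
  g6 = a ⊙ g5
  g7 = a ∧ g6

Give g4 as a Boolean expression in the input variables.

g3 = c ⊙ b
g4 = g3 ∧ c = (c ⊙ b) ∧ c

(c ⊙ b) ∧ c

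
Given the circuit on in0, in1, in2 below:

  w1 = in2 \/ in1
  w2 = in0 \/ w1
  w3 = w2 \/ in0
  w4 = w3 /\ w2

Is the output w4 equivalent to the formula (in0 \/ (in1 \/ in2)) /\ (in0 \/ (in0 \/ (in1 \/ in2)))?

Yes

w1 = in2 \/ in1
w2 = in0 \/ w1 = in0 \/ (in2 \/ in1)
w3 = w2 \/ in0 = (in0 \/ (in2 \/ in1)) \/ in0
w4 = w3 /\ w2 = ((in0 \/ (in2 \/ in1)) \/ in0) /\ (in0 \/ (in2 \/ in1))
At in0=0, in1=0, in2=0: circuit gives 0, formula gives 0.
At in0=0, in1=0, in2=1: circuit gives 1, formula gives 1.
Agrees on all 8 inputs.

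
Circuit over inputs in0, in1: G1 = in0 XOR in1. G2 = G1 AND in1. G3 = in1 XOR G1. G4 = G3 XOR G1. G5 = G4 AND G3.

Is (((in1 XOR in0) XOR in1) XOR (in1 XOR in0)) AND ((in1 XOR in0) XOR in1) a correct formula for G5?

G1 = in0 XOR in1
G3 = in1 XOR G1 = in1 XOR (in0 XOR in1)
G4 = G3 XOR G1 = (in1 XOR (in0 XOR in1)) XOR (in0 XOR in1)
G5 = G4 AND G3 = ((in1 XOR (in0 XOR in1)) XOR (in0 XOR in1)) AND (in1 XOR (in0 XOR in1))
At in0=0, in1=0: circuit gives 0, formula gives 0.
At in0=1, in1=1: circuit gives 1, formula gives 1.
Agrees on all 4 inputs.

Yes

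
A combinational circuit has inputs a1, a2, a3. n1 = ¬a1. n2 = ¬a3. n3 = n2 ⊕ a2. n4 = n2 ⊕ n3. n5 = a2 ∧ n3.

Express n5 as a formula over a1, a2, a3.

a2 ∧ (¬a3 ⊕ a2)

n2 = ¬a3
n3 = n2 ⊕ a2 = ¬a3 ⊕ a2
n5 = a2 ∧ n3 = a2 ∧ (¬a3 ⊕ a2)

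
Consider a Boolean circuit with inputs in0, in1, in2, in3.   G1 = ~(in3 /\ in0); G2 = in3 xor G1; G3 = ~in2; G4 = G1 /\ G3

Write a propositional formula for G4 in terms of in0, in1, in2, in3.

(~(in3 /\ in0)) /\ ~in2

G1 = ~(in3 /\ in0)
G3 = ~in2
G4 = G1 /\ G3 = (~(in3 /\ in0)) /\ ~in2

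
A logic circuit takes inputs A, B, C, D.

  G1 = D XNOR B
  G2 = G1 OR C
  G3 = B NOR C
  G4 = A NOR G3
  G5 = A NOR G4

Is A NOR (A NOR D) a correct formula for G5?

No

G3 = B NOR C
G4 = A NOR G3 = A NOR (B NOR C)
G5 = A NOR G4 = A NOR (A NOR (B NOR C))
At A=0, B=0, C=0, D=0: circuit gives 1, formula gives 0.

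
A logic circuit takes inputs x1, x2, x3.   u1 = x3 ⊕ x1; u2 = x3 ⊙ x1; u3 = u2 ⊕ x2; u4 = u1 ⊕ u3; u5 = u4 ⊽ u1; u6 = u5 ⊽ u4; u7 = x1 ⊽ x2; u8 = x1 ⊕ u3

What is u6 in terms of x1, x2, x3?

u1 = x3 ⊕ x1
u2 = x3 ⊙ x1
u3 = u2 ⊕ x2 = (x3 ⊙ x1) ⊕ x2
u4 = u1 ⊕ u3 = (x3 ⊕ x1) ⊕ ((x3 ⊙ x1) ⊕ x2)
u5 = u4 ⊽ u1 = ((x3 ⊕ x1) ⊕ ((x3 ⊙ x1) ⊕ x2)) ⊽ (x3 ⊕ x1)
u6 = u5 ⊽ u4 = (((x3 ⊕ x1) ⊕ ((x3 ⊙ x1) ⊕ x2)) ⊽ (x3 ⊕ x1)) ⊽ ((x3 ⊕ x1) ⊕ ((x3 ⊙ x1) ⊕ x2))

(((x3 ⊕ x1) ⊕ ((x3 ⊙ x1) ⊕ x2)) ⊽ (x3 ⊕ x1)) ⊽ ((x3 ⊕ x1) ⊕ ((x3 ⊙ x1) ⊕ x2))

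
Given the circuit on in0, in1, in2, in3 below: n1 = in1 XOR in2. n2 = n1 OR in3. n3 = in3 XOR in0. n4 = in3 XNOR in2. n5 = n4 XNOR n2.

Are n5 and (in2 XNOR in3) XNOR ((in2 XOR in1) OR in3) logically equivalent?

n1 = in1 XOR in2
n2 = n1 OR in3 = (in1 XOR in2) OR in3
n4 = in3 XNOR in2
n5 = n4 XNOR n2 = (in3 XNOR in2) XNOR ((in1 XOR in2) OR in3)
At in0=0, in1=0, in2=0, in3=0: circuit gives 0, formula gives 0.
At in0=0, in1=0, in2=1, in3=1: circuit gives 1, formula gives 1.
Agrees on all 16 inputs.

Yes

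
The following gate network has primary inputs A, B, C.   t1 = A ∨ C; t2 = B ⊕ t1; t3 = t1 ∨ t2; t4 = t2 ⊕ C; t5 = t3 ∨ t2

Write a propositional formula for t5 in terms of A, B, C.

t1 = A ∨ C
t2 = B ⊕ t1 = B ⊕ (A ∨ C)
t3 = t1 ∨ t2 = (A ∨ C) ∨ (B ⊕ (A ∨ C))
t5 = t3 ∨ t2 = ((A ∨ C) ∨ (B ⊕ (A ∨ C))) ∨ (B ⊕ (A ∨ C))

((A ∨ C) ∨ (B ⊕ (A ∨ C))) ∨ (B ⊕ (A ∨ C))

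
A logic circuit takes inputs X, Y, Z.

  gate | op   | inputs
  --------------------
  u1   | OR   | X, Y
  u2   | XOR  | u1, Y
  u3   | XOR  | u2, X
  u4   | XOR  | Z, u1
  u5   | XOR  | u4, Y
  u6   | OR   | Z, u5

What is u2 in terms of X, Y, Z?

u1 = X OR Y
u2 = u1 XOR Y = (X OR Y) XOR Y

(X OR Y) XOR Y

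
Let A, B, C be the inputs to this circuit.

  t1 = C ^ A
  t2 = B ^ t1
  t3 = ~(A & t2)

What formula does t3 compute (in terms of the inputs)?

~(A & (B ^ (C ^ A)))

t1 = C ^ A
t2 = B ^ t1 = B ^ (C ^ A)
t3 = ~(A & t2) = ~(A & (B ^ (C ^ A)))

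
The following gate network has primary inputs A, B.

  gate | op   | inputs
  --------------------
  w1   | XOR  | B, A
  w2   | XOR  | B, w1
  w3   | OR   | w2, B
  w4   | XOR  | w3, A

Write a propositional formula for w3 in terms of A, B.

(B XOR (B XOR A)) OR B

w1 = B XOR A
w2 = B XOR w1 = B XOR (B XOR A)
w3 = w2 OR B = (B XOR (B XOR A)) OR B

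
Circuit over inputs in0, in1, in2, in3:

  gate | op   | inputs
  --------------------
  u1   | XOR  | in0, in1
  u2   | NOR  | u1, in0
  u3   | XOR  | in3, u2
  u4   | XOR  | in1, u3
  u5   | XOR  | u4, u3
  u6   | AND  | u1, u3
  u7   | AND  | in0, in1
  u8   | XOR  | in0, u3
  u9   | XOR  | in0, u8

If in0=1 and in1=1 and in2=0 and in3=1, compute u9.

u1 = 1 XOR 1 = 0
u2 = 0 NOR 1 = 0
u3 = 1 XOR 0 = 1
u8 = 1 XOR 1 = 0
u9 = 1 XOR 0 = 1

1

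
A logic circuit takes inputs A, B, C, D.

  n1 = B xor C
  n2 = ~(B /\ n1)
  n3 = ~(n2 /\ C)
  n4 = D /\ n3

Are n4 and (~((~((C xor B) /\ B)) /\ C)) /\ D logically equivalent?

n1 = B xor C
n2 = ~(B /\ n1) = ~(B /\ (B xor C))
n3 = ~(n2 /\ C) = ~((~(B /\ (B xor C))) /\ C)
n4 = D /\ n3 = D /\ (~((~(B /\ (B xor C))) /\ C))
At A=0, B=0, C=0, D=0: circuit gives 0, formula gives 0.
At A=0, B=0, C=0, D=1: circuit gives 1, formula gives 1.
Agrees on all 16 inputs.

Yes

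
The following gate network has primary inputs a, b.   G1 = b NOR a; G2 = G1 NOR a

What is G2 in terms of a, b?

(b NOR a) NOR a

G1 = b NOR a
G2 = G1 NOR a = (b NOR a) NOR a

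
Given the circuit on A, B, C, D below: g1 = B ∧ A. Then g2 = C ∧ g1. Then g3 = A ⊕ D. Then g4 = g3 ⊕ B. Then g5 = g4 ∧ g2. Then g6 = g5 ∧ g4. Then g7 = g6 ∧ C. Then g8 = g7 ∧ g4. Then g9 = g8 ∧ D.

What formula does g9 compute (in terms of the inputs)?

g1 = B ∧ A
g2 = C ∧ g1 = C ∧ (B ∧ A)
g3 = A ⊕ D
g4 = g3 ⊕ B = (A ⊕ D) ⊕ B
g5 = g4 ∧ g2 = ((A ⊕ D) ⊕ B) ∧ (C ∧ (B ∧ A))
g6 = g5 ∧ g4 = (((A ⊕ D) ⊕ B) ∧ (C ∧ (B ∧ A))) ∧ ((A ⊕ D) ⊕ B)
g7 = g6 ∧ C = ((((A ⊕ D) ⊕ B) ∧ (C ∧ (B ∧ A))) ∧ ((A ⊕ D) ⊕ B)) ∧ C
g8 = g7 ∧ g4 = (((((A ⊕ D) ⊕ B) ∧ (C ∧ (B ∧ A))) ∧ ((A ⊕ D) ⊕ B)) ∧ C) ∧ ((A ⊕ D) ⊕ B)
g9 = g8 ∧ D = ((((((A ⊕ D) ⊕ B) ∧ (C ∧ (B ∧ A))) ∧ ((A ⊕ D) ⊕ B)) ∧ C) ∧ ((A ⊕ D) ⊕ B)) ∧ D

((((((A ⊕ D) ⊕ B) ∧ (C ∧ (B ∧ A))) ∧ ((A ⊕ D) ⊕ B)) ∧ C) ∧ ((A ⊕ D) ⊕ B)) ∧ D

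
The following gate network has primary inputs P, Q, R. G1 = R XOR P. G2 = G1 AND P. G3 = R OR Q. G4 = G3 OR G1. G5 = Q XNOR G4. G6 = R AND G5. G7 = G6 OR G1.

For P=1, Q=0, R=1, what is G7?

0

G1 = 1 XOR 1 = 0
G3 = 1 OR 0 = 1
G4 = 1 OR 0 = 1
G5 = 0 XNOR 1 = 0
G6 = 1 AND 0 = 0
G7 = 0 OR 0 = 0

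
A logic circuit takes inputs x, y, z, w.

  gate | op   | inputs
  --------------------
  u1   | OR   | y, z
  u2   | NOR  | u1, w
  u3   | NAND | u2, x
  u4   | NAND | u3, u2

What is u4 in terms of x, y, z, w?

(((y OR z) NOR w) NAND x) NAND ((y OR z) NOR w)

u1 = y OR z
u2 = u1 NOR w = (y OR z) NOR w
u3 = u2 NAND x = ((y OR z) NOR w) NAND x
u4 = u3 NAND u2 = (((y OR z) NOR w) NAND x) NAND ((y OR z) NOR w)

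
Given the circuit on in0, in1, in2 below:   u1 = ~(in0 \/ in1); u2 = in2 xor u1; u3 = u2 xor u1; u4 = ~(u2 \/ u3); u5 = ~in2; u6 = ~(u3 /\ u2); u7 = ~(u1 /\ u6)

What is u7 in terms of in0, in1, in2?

u1 = ~(in0 \/ in1)
u2 = in2 xor u1 = in2 xor (~(in0 \/ in1))
u3 = u2 xor u1 = (in2 xor (~(in0 \/ in1))) xor (~(in0 \/ in1))
u6 = ~(u3 /\ u2) = ~(((in2 xor (~(in0 \/ in1))) xor (~(in0 \/ in1))) /\ (in2 xor (~(in0 \/ in1))))
u7 = ~(u1 /\ u6) = ~((~(in0 \/ in1)) /\ (~(((in2 xor (~(in0 \/ in1))) xor (~(in0 \/ in1))) /\ (in2 xor (~(in0 \/ in1))))))

~((~(in0 \/ in1)) /\ (~(((in2 xor (~(in0 \/ in1))) xor (~(in0 \/ in1))) /\ (in2 xor (~(in0 \/ in1))))))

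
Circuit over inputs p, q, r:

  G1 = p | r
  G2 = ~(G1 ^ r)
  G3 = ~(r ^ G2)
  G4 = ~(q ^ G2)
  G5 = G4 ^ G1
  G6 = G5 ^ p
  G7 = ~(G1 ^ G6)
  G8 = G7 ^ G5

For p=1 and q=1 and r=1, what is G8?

1

G1 = 1 | 1 = 1
G2 = ~(1 ^ 1) = 1
G4 = ~(1 ^ 1) = 1
G5 = 1 ^ 1 = 0
G6 = 0 ^ 1 = 1
G7 = ~(1 ^ 1) = 1
G8 = 1 ^ 0 = 1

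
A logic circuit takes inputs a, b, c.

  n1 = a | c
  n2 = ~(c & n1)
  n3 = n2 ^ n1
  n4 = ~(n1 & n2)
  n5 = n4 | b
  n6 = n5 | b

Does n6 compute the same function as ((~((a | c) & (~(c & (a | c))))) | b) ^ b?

n1 = a | c
n2 = ~(c & n1) = ~(c & (a | c))
n4 = ~(n1 & n2) = ~((a | c) & (~(c & (a | c))))
n5 = n4 | b = (~((a | c) & (~(c & (a | c))))) | b
n6 = n5 | b = ((~((a | c) & (~(c & (a | c))))) | b) | b
At a=0, b=1, c=0: circuit gives 1, formula gives 0.

No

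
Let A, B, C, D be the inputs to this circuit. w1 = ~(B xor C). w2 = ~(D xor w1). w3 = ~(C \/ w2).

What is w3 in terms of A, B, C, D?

w1 = ~(B xor C)
w2 = ~(D xor w1) = ~(D xor (~(B xor C)))
w3 = ~(C \/ w2) = ~(C \/ (~(D xor (~(B xor C)))))

~(C \/ (~(D xor (~(B xor C)))))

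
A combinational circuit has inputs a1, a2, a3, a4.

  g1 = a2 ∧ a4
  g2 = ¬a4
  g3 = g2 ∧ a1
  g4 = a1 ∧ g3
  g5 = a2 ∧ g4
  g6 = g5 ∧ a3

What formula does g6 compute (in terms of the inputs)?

(a2 ∧ (a1 ∧ (¬a4 ∧ a1))) ∧ a3

g2 = ¬a4
g3 = g2 ∧ a1 = ¬a4 ∧ a1
g4 = a1 ∧ g3 = a1 ∧ (¬a4 ∧ a1)
g5 = a2 ∧ g4 = a2 ∧ (a1 ∧ (¬a4 ∧ a1))
g6 = g5 ∧ a3 = (a2 ∧ (a1 ∧ (¬a4 ∧ a1))) ∧ a3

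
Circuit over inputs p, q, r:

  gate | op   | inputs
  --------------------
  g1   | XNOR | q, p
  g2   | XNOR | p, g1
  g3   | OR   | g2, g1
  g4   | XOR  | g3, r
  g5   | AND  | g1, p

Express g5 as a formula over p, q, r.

(q XNOR p) AND p

g1 = q XNOR p
g5 = g1 AND p = (q XNOR p) AND p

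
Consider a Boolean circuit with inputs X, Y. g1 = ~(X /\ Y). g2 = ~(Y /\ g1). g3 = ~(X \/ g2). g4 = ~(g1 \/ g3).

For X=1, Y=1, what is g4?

1

g1 = ~(1 /\ 1) = 0
g2 = ~(1 /\ 0) = 1
g3 = ~(1 \/ 1) = 0
g4 = ~(0 \/ 0) = 1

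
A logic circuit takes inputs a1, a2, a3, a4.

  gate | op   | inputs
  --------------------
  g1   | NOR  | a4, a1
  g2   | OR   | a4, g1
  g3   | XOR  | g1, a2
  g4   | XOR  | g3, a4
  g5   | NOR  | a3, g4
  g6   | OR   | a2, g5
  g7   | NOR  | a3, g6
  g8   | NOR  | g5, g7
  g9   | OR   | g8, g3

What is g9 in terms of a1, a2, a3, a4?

((a3 NOR (((a4 NOR a1) XOR a2) XOR a4)) NOR (a3 NOR (a2 OR (a3 NOR (((a4 NOR a1) XOR a2) XOR a4))))) OR ((a4 NOR a1) XOR a2)

g1 = a4 NOR a1
g3 = g1 XOR a2 = (a4 NOR a1) XOR a2
g4 = g3 XOR a4 = ((a4 NOR a1) XOR a2) XOR a4
g5 = a3 NOR g4 = a3 NOR (((a4 NOR a1) XOR a2) XOR a4)
g6 = a2 OR g5 = a2 OR (a3 NOR (((a4 NOR a1) XOR a2) XOR a4))
g7 = a3 NOR g6 = a3 NOR (a2 OR (a3 NOR (((a4 NOR a1) XOR a2) XOR a4)))
g8 = g5 NOR g7 = (a3 NOR (((a4 NOR a1) XOR a2) XOR a4)) NOR (a3 NOR (a2 OR (a3 NOR (((a4 NOR a1) XOR a2) XOR a4))))
g9 = g8 OR g3 = ((a3 NOR (((a4 NOR a1) XOR a2) XOR a4)) NOR (a3 NOR (a2 OR (a3 NOR (((a4 NOR a1) XOR a2) XOR a4))))) OR ((a4 NOR a1) XOR a2)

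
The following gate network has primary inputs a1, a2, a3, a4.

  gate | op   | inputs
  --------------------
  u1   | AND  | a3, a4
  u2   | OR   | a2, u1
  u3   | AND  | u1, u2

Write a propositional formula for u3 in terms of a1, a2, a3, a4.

(a3 AND a4) AND (a2 OR (a3 AND a4))

u1 = a3 AND a4
u2 = a2 OR u1 = a2 OR (a3 AND a4)
u3 = u1 AND u2 = (a3 AND a4) AND (a2 OR (a3 AND a4))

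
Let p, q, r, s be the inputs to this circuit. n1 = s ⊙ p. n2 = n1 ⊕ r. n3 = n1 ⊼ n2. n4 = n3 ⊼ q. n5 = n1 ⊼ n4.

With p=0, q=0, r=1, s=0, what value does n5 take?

0

n1 = 0 ⊙ 0 = 1
n2 = 1 ⊕ 1 = 0
n3 = 1 ⊼ 0 = 1
n4 = 1 ⊼ 0 = 1
n5 = 1 ⊼ 1 = 0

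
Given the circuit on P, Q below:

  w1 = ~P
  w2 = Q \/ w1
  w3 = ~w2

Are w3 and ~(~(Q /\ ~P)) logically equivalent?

No

w1 = ~P
w2 = Q \/ w1 = Q \/ ~P
w3 = ~w2 = ~(Q \/ ~P)
At P=0, Q=1: circuit gives 0, formula gives 1.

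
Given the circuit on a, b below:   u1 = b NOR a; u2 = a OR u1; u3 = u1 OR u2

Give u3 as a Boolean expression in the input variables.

(b NOR a) OR (a OR (b NOR a))

u1 = b NOR a
u2 = a OR u1 = a OR (b NOR a)
u3 = u1 OR u2 = (b NOR a) OR (a OR (b NOR a))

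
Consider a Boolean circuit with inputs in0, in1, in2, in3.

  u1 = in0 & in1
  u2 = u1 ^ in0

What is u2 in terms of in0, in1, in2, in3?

(in0 & in1) ^ in0

u1 = in0 & in1
u2 = u1 ^ in0 = (in0 & in1) ^ in0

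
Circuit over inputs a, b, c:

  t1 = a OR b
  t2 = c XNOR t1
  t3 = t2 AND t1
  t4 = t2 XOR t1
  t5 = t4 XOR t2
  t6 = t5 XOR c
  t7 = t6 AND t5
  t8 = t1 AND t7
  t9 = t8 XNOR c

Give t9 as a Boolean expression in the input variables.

((a OR b) AND (((((c XNOR (a OR b)) XOR (a OR b)) XOR (c XNOR (a OR b))) XOR c) AND (((c XNOR (a OR b)) XOR (a OR b)) XOR (c XNOR (a OR b))))) XNOR c

t1 = a OR b
t2 = c XNOR t1 = c XNOR (a OR b)
t4 = t2 XOR t1 = (c XNOR (a OR b)) XOR (a OR b)
t5 = t4 XOR t2 = ((c XNOR (a OR b)) XOR (a OR b)) XOR (c XNOR (a OR b))
t6 = t5 XOR c = (((c XNOR (a OR b)) XOR (a OR b)) XOR (c XNOR (a OR b))) XOR c
t7 = t6 AND t5 = ((((c XNOR (a OR b)) XOR (a OR b)) XOR (c XNOR (a OR b))) XOR c) AND (((c XNOR (a OR b)) XOR (a OR b)) XOR (c XNOR (a OR b)))
t8 = t1 AND t7 = (a OR b) AND (((((c XNOR (a OR b)) XOR (a OR b)) XOR (c XNOR (a OR b))) XOR c) AND (((c XNOR (a OR b)) XOR (a OR b)) XOR (c XNOR (a OR b))))
t9 = t8 XNOR c = ((a OR b) AND (((((c XNOR (a OR b)) XOR (a OR b)) XOR (c XNOR (a OR b))) XOR c) AND (((c XNOR (a OR b)) XOR (a OR b)) XOR (c XNOR (a OR b))))) XNOR c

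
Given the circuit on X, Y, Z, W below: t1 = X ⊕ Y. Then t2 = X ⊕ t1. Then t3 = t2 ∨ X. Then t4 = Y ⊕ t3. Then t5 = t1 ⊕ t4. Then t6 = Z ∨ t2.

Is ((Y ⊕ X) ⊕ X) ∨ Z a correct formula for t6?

t1 = X ⊕ Y
t2 = X ⊕ t1 = X ⊕ (X ⊕ Y)
t6 = Z ∨ t2 = Z ∨ (X ⊕ (X ⊕ Y))
At X=0, Y=0, Z=0, W=0: circuit gives 0, formula gives 0.
At X=0, Y=0, Z=1, W=0: circuit gives 1, formula gives 1.
Agrees on all 16 inputs.

Yes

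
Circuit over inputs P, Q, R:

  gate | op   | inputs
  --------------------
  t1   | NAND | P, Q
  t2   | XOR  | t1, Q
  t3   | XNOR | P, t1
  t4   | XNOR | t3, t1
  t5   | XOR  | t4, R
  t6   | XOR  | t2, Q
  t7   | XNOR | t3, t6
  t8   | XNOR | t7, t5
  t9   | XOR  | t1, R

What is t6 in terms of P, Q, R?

t1 = P NAND Q
t2 = t1 XOR Q = (P NAND Q) XOR Q
t6 = t2 XOR Q = ((P NAND Q) XOR Q) XOR Q

((P NAND Q) XOR Q) XOR Q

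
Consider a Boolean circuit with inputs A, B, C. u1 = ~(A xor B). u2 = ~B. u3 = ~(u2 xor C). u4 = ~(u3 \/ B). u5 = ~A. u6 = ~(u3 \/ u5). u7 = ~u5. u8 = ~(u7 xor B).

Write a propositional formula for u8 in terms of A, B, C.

~(~~A xor B)

u5 = ~A
u7 = ~u5 = ~~A
u8 = ~(u7 xor B) = ~(~~A xor B)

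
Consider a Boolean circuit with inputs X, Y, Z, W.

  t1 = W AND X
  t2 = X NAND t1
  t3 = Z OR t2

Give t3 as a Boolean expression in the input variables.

t1 = W AND X
t2 = X NAND t1 = X NAND (W AND X)
t3 = Z OR t2 = Z OR (X NAND (W AND X))

Z OR (X NAND (W AND X))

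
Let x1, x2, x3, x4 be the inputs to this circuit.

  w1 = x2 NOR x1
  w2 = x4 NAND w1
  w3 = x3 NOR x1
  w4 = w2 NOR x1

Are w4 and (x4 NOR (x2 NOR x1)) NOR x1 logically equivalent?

No

w1 = x2 NOR x1
w2 = x4 NAND w1 = x4 NAND (x2 NOR x1)
w4 = w2 NOR x1 = (x4 NAND (x2 NOR x1)) NOR x1
At x1=0, x2=0, x3=0, x4=0: circuit gives 0, formula gives 1.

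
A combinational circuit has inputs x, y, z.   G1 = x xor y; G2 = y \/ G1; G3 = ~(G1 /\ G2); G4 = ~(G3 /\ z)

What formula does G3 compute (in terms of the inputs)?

~((x xor y) /\ (y \/ (x xor y)))

G1 = x xor y
G2 = y \/ G1 = y \/ (x xor y)
G3 = ~(G1 /\ G2) = ~((x xor y) /\ (y \/ (x xor y)))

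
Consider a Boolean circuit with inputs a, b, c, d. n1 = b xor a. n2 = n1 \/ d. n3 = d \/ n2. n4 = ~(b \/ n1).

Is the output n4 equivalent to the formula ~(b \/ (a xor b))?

n1 = b xor a
n4 = ~(b \/ n1) = ~(b \/ (b xor a))
At a=0, b=1, c=0, d=0: circuit gives 0, formula gives 0.
At a=0, b=0, c=0, d=0: circuit gives 1, formula gives 1.
Agrees on all 16 inputs.

Yes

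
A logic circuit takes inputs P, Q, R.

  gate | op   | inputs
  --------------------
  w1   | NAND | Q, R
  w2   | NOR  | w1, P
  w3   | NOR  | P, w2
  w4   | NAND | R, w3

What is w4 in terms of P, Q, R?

R NAND (P NOR ((Q NAND R) NOR P))

w1 = Q NAND R
w2 = w1 NOR P = (Q NAND R) NOR P
w3 = P NOR w2 = P NOR ((Q NAND R) NOR P)
w4 = R NAND w3 = R NAND (P NOR ((Q NAND R) NOR P))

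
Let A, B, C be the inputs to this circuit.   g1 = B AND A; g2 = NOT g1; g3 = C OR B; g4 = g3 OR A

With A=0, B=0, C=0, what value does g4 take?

0

g3 = 0 OR 0 = 0
g4 = 0 OR 0 = 0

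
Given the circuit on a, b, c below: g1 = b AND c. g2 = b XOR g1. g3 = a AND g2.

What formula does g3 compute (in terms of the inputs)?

g1 = b AND c
g2 = b XOR g1 = b XOR (b AND c)
g3 = a AND g2 = a AND (b XOR (b AND c))

a AND (b XOR (b AND c))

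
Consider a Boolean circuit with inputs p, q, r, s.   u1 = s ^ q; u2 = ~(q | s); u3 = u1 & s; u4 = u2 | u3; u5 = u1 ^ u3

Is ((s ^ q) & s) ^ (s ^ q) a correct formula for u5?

u1 = s ^ q
u3 = u1 & s = (s ^ q) & s
u5 = u1 ^ u3 = (s ^ q) ^ ((s ^ q) & s)
At p=0, q=0, r=0, s=0: circuit gives 0, formula gives 0.
At p=0, q=1, r=0, s=0: circuit gives 1, formula gives 1.
Agrees on all 16 inputs.

Yes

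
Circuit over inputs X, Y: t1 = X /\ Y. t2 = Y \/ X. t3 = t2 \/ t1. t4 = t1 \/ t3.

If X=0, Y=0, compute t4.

0

t1 = 0 /\ 0 = 0
t2 = 0 \/ 0 = 0
t3 = 0 \/ 0 = 0
t4 = 0 \/ 0 = 0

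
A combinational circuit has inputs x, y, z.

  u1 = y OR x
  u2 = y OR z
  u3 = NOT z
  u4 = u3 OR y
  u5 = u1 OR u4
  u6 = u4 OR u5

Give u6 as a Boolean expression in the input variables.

u1 = y OR x
u3 = NOT z
u4 = u3 OR y = NOT z OR y
u5 = u1 OR u4 = (y OR x) OR (NOT z OR y)
u6 = u4 OR u5 = (NOT z OR y) OR ((y OR x) OR (NOT z OR y))

(NOT z OR y) OR ((y OR x) OR (NOT z OR y))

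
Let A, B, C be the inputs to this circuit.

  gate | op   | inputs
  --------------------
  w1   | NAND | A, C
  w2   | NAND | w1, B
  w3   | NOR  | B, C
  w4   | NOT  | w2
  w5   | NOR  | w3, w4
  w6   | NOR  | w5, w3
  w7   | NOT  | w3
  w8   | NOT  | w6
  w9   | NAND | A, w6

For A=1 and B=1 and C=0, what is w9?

0

w1 = 1 NAND 0 = 1
w2 = 1 NAND 1 = 0
w3 = 1 NOR 0 = 0
w4 = NOT 0 = 1
w5 = 0 NOR 1 = 0
w6 = 0 NOR 0 = 1
w9 = 1 NAND 1 = 0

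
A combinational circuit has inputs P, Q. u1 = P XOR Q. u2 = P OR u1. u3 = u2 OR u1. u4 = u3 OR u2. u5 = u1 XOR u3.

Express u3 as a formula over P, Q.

u1 = P XOR Q
u2 = P OR u1 = P OR (P XOR Q)
u3 = u2 OR u1 = (P OR (P XOR Q)) OR (P XOR Q)

(P OR (P XOR Q)) OR (P XOR Q)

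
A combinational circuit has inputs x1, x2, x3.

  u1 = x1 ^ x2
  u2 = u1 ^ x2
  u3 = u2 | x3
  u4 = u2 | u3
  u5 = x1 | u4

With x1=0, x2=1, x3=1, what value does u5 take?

u1 = 0 ^ 1 = 1
u2 = 1 ^ 1 = 0
u3 = 0 | 1 = 1
u4 = 0 | 1 = 1
u5 = 0 | 1 = 1

1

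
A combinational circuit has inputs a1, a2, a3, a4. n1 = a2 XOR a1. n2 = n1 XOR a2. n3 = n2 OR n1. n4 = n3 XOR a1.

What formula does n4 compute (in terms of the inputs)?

n1 = a2 XOR a1
n2 = n1 XOR a2 = (a2 XOR a1) XOR a2
n3 = n2 OR n1 = ((a2 XOR a1) XOR a2) OR (a2 XOR a1)
n4 = n3 XOR a1 = (((a2 XOR a1) XOR a2) OR (a2 XOR a1)) XOR a1

(((a2 XOR a1) XOR a2) OR (a2 XOR a1)) XOR a1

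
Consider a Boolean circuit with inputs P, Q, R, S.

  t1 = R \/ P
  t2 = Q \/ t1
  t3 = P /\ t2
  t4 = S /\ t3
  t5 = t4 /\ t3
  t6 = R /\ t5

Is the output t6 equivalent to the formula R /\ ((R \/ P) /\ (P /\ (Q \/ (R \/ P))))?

t1 = R \/ P
t2 = Q \/ t1 = Q \/ (R \/ P)
t3 = P /\ t2 = P /\ (Q \/ (R \/ P))
t4 = S /\ t3 = S /\ (P /\ (Q \/ (R \/ P)))
t5 = t4 /\ t3 = (S /\ (P /\ (Q \/ (R \/ P)))) /\ (P /\ (Q \/ (R \/ P)))
t6 = R /\ t5 = R /\ ((S /\ (P /\ (Q \/ (R \/ P)))) /\ (P /\ (Q \/ (R \/ P))))
At P=1, Q=0, R=1, S=0: circuit gives 0, formula gives 1.

No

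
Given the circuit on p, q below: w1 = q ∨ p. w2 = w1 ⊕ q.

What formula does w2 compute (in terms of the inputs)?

w1 = q ∨ p
w2 = w1 ⊕ q = (q ∨ p) ⊕ q

(q ∨ p) ⊕ q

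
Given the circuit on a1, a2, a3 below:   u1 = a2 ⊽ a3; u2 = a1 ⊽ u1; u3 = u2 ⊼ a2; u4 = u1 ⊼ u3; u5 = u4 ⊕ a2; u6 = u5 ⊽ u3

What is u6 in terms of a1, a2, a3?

(((a2 ⊽ a3) ⊼ ((a1 ⊽ (a2 ⊽ a3)) ⊼ a2)) ⊕ a2) ⊽ ((a1 ⊽ (a2 ⊽ a3)) ⊼ a2)

u1 = a2 ⊽ a3
u2 = a1 ⊽ u1 = a1 ⊽ (a2 ⊽ a3)
u3 = u2 ⊼ a2 = (a1 ⊽ (a2 ⊽ a3)) ⊼ a2
u4 = u1 ⊼ u3 = (a2 ⊽ a3) ⊼ ((a1 ⊽ (a2 ⊽ a3)) ⊼ a2)
u5 = u4 ⊕ a2 = ((a2 ⊽ a3) ⊼ ((a1 ⊽ (a2 ⊽ a3)) ⊼ a2)) ⊕ a2
u6 = u5 ⊽ u3 = (((a2 ⊽ a3) ⊼ ((a1 ⊽ (a2 ⊽ a3)) ⊼ a2)) ⊕ a2) ⊽ ((a1 ⊽ (a2 ⊽ a3)) ⊼ a2)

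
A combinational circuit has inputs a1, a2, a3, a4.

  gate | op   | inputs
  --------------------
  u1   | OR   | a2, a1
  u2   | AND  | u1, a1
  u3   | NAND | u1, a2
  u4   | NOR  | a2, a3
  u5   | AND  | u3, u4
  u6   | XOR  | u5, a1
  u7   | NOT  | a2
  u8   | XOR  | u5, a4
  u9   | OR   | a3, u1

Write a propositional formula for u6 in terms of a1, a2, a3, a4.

u1 = a2 OR a1
u3 = u1 NAND a2 = (a2 OR a1) NAND a2
u4 = a2 NOR a3
u5 = u3 AND u4 = ((a2 OR a1) NAND a2) AND (a2 NOR a3)
u6 = u5 XOR a1 = (((a2 OR a1) NAND a2) AND (a2 NOR a3)) XOR a1

(((a2 OR a1) NAND a2) AND (a2 NOR a3)) XOR a1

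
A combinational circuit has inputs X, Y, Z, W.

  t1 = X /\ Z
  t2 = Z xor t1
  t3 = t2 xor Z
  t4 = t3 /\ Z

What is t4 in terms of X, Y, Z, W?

t1 = X /\ Z
t2 = Z xor t1 = Z xor (X /\ Z)
t3 = t2 xor Z = (Z xor (X /\ Z)) xor Z
t4 = t3 /\ Z = ((Z xor (X /\ Z)) xor Z) /\ Z

((Z xor (X /\ Z)) xor Z) /\ Z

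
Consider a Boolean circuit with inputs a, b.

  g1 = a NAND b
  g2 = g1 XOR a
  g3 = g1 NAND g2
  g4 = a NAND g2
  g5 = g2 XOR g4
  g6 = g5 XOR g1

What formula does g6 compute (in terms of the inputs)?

g1 = a NAND b
g2 = g1 XOR a = (a NAND b) XOR a
g4 = a NAND g2 = a NAND ((a NAND b) XOR a)
g5 = g2 XOR g4 = ((a NAND b) XOR a) XOR (a NAND ((a NAND b) XOR a))
g6 = g5 XOR g1 = (((a NAND b) XOR a) XOR (a NAND ((a NAND b) XOR a))) XOR (a NAND b)

(((a NAND b) XOR a) XOR (a NAND ((a NAND b) XOR a))) XOR (a NAND b)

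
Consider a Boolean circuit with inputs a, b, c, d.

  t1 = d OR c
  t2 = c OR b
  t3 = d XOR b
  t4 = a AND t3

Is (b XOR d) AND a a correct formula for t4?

Yes

t3 = d XOR b
t4 = a AND t3 = a AND (d XOR b)
At a=0, b=0, c=0, d=0: circuit gives 0, formula gives 0.
At a=1, b=0, c=0, d=1: circuit gives 1, formula gives 1.
Agrees on all 16 inputs.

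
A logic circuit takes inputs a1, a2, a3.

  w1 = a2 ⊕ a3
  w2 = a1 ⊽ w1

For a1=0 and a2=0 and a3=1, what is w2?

0

w1 = 0 ⊕ 1 = 1
w2 = 0 ⊽ 1 = 0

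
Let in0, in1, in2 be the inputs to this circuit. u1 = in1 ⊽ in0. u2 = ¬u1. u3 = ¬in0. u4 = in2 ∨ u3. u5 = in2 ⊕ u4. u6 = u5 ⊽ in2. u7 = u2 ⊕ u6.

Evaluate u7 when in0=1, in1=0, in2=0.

0

u1 = 0 ⊽ 1 = 0
u2 = ¬0 = 1
u3 = ¬1 = 0
u4 = 0 ∨ 0 = 0
u5 = 0 ⊕ 0 = 0
u6 = 0 ⊽ 0 = 1
u7 = 1 ⊕ 1 = 0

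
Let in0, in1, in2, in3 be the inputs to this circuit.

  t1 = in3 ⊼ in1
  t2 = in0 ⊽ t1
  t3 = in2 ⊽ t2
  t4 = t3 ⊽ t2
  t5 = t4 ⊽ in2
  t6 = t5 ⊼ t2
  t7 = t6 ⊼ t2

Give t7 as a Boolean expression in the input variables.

((((in2 ⊽ (in0 ⊽ (in3 ⊼ in1))) ⊽ (in0 ⊽ (in3 ⊼ in1))) ⊽ in2) ⊼ (in0 ⊽ (in3 ⊼ in1))) ⊼ (in0 ⊽ (in3 ⊼ in1))

t1 = in3 ⊼ in1
t2 = in0 ⊽ t1 = in0 ⊽ (in3 ⊼ in1)
t3 = in2 ⊽ t2 = in2 ⊽ (in0 ⊽ (in3 ⊼ in1))
t4 = t3 ⊽ t2 = (in2 ⊽ (in0 ⊽ (in3 ⊼ in1))) ⊽ (in0 ⊽ (in3 ⊼ in1))
t5 = t4 ⊽ in2 = ((in2 ⊽ (in0 ⊽ (in3 ⊼ in1))) ⊽ (in0 ⊽ (in3 ⊼ in1))) ⊽ in2
t6 = t5 ⊼ t2 = (((in2 ⊽ (in0 ⊽ (in3 ⊼ in1))) ⊽ (in0 ⊽ (in3 ⊼ in1))) ⊽ in2) ⊼ (in0 ⊽ (in3 ⊼ in1))
t7 = t6 ⊼ t2 = ((((in2 ⊽ (in0 ⊽ (in3 ⊼ in1))) ⊽ (in0 ⊽ (in3 ⊼ in1))) ⊽ in2) ⊼ (in0 ⊽ (in3 ⊼ in1))) ⊼ (in0 ⊽ (in3 ⊼ in1))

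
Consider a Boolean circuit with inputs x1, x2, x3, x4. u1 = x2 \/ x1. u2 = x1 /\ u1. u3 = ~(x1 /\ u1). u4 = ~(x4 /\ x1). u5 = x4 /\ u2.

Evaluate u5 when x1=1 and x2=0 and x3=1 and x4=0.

0

u1 = 0 \/ 1 = 1
u2 = 1 /\ 1 = 1
u5 = 0 /\ 1 = 0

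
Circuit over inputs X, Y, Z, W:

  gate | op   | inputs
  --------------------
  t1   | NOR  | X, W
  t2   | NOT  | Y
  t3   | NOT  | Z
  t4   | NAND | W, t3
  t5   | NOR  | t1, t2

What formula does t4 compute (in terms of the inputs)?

t3 = NOT Z
t4 = W NAND t3 = W NAND NOT Z

W NAND NOT Z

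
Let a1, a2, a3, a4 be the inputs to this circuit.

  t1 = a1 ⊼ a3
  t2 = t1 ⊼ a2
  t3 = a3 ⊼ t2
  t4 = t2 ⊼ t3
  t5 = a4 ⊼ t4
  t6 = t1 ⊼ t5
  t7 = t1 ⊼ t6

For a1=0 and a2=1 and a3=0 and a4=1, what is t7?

t1 = 0 ⊼ 0 = 1
t2 = 1 ⊼ 1 = 0
t3 = 0 ⊼ 0 = 1
t4 = 0 ⊼ 1 = 1
t5 = 1 ⊼ 1 = 0
t6 = 1 ⊼ 0 = 1
t7 = 1 ⊼ 1 = 0

0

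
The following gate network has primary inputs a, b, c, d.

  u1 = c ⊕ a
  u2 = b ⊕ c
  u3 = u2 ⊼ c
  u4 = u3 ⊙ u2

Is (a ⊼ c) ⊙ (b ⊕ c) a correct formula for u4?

No

u2 = b ⊕ c
u3 = u2 ⊼ c = (b ⊕ c) ⊼ c
u4 = u3 ⊙ u2 = ((b ⊕ c) ⊼ c) ⊙ (b ⊕ c)
At a=0, b=0, c=1, d=0: circuit gives 0, formula gives 1.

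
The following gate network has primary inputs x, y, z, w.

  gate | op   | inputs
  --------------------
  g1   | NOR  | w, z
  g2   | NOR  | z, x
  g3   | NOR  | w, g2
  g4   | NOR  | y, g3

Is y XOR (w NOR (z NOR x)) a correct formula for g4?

No

g2 = z NOR x
g3 = w NOR g2 = w NOR (z NOR x)
g4 = y NOR g3 = y NOR (w NOR (z NOR x))
At x=0, y=0, z=0, w=0: circuit gives 1, formula gives 0.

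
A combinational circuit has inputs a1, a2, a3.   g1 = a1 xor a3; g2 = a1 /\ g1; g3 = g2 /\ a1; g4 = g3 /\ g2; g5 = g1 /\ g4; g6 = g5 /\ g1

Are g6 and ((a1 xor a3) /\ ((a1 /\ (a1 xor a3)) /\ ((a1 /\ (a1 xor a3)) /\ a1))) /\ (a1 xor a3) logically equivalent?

g1 = a1 xor a3
g2 = a1 /\ g1 = a1 /\ (a1 xor a3)
g3 = g2 /\ a1 = (a1 /\ (a1 xor a3)) /\ a1
g4 = g3 /\ g2 = ((a1 /\ (a1 xor a3)) /\ a1) /\ (a1 /\ (a1 xor a3))
g5 = g1 /\ g4 = (a1 xor a3) /\ (((a1 /\ (a1 xor a3)) /\ a1) /\ (a1 /\ (a1 xor a3)))
g6 = g5 /\ g1 = ((a1 xor a3) /\ (((a1 /\ (a1 xor a3)) /\ a1) /\ (a1 /\ (a1 xor a3)))) /\ (a1 xor a3)
At a1=0, a2=0, a3=0: circuit gives 0, formula gives 0.
At a1=1, a2=0, a3=0: circuit gives 1, formula gives 1.
Agrees on all 8 inputs.

Yes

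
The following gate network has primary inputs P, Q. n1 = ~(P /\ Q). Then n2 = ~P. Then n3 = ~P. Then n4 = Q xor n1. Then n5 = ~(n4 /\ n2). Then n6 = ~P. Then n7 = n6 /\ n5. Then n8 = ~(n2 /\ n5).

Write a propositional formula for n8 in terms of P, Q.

~(~P /\ (~((Q xor (~(P /\ Q))) /\ ~P)))

n1 = ~(P /\ Q)
n2 = ~P
n4 = Q xor n1 = Q xor (~(P /\ Q))
n5 = ~(n4 /\ n2) = ~((Q xor (~(P /\ Q))) /\ ~P)
n8 = ~(n2 /\ n5) = ~(~P /\ (~((Q xor (~(P /\ Q))) /\ ~P)))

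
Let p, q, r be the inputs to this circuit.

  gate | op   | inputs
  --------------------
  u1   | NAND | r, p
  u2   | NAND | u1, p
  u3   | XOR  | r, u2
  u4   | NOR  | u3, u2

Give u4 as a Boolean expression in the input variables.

(r XOR ((r NAND p) NAND p)) NOR ((r NAND p) NAND p)

u1 = r NAND p
u2 = u1 NAND p = (r NAND p) NAND p
u3 = r XOR u2 = r XOR ((r NAND p) NAND p)
u4 = u3 NOR u2 = (r XOR ((r NAND p) NAND p)) NOR ((r NAND p) NAND p)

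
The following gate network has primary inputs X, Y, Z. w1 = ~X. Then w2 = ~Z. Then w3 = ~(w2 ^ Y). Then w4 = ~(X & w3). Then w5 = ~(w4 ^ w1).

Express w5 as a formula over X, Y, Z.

w1 = ~X
w2 = ~Z
w3 = ~(w2 ^ Y) = ~(~Z ^ Y)
w4 = ~(X & w3) = ~(X & (~(~Z ^ Y)))
w5 = ~(w4 ^ w1) = ~((~(X & (~(~Z ^ Y)))) ^ ~X)

~((~(X & (~(~Z ^ Y)))) ^ ~X)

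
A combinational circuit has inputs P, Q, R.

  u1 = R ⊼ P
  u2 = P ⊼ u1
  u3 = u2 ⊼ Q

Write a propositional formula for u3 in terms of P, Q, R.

(P ⊼ (R ⊼ P)) ⊼ Q

u1 = R ⊼ P
u2 = P ⊼ u1 = P ⊼ (R ⊼ P)
u3 = u2 ⊼ Q = (P ⊼ (R ⊼ P)) ⊼ Q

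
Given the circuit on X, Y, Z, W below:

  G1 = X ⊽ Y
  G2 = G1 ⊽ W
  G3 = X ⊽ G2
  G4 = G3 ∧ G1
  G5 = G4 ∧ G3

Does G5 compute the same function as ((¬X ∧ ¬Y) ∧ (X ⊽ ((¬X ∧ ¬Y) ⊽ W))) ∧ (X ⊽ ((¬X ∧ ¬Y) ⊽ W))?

Yes

G1 = X ⊽ Y
G2 = G1 ⊽ W = (X ⊽ Y) ⊽ W
G3 = X ⊽ G2 = X ⊽ ((X ⊽ Y) ⊽ W)
G4 = G3 ∧ G1 = (X ⊽ ((X ⊽ Y) ⊽ W)) ∧ (X ⊽ Y)
G5 = G4 ∧ G3 = ((X ⊽ ((X ⊽ Y) ⊽ W)) ∧ (X ⊽ Y)) ∧ (X ⊽ ((X ⊽ Y) ⊽ W))
At X=0, Y=1, Z=0, W=0: circuit gives 0, formula gives 0.
At X=0, Y=0, Z=0, W=0: circuit gives 1, formula gives 1.
Agrees on all 16 inputs.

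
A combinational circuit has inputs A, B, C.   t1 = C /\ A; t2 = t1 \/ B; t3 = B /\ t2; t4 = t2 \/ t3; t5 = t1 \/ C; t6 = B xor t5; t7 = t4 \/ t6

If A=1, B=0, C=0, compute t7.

t1 = 0 /\ 1 = 0
t2 = 0 \/ 0 = 0
t3 = 0 /\ 0 = 0
t4 = 0 \/ 0 = 0
t5 = 0 \/ 0 = 0
t6 = 0 xor 0 = 0
t7 = 0 \/ 0 = 0

0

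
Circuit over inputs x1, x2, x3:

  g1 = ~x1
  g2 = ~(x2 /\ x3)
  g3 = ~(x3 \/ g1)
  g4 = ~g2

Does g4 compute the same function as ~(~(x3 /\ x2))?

g2 = ~(x2 /\ x3)
g4 = ~g2 = ~(~(x2 /\ x3))
At x1=0, x2=0, x3=0: circuit gives 0, formula gives 0.
At x1=0, x2=1, x3=1: circuit gives 1, formula gives 1.
Agrees on all 8 inputs.

Yes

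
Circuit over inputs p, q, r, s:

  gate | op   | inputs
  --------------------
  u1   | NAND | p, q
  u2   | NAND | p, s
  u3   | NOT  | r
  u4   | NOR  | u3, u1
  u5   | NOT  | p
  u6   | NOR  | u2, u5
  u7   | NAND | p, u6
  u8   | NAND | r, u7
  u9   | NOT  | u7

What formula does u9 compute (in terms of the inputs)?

u2 = p NAND s
u5 = NOT p
u6 = u2 NOR u5 = (p NAND s) NOR NOT p
u7 = p NAND u6 = p NAND ((p NAND s) NOR NOT p)
u9 = NOT u7 = NOT (p NAND ((p NAND s) NOR NOT p))

NOT (p NAND ((p NAND s) NOR NOT p))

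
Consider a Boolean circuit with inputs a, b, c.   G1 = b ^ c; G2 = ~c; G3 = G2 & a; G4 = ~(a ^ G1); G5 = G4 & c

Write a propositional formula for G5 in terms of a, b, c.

(~(a ^ (b ^ c))) & c

G1 = b ^ c
G4 = ~(a ^ G1) = ~(a ^ (b ^ c))
G5 = G4 & c = (~(a ^ (b ^ c))) & c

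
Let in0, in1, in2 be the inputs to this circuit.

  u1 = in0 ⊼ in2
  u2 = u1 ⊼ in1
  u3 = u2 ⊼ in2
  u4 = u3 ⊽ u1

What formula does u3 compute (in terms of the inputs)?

u1 = in0 ⊼ in2
u2 = u1 ⊼ in1 = (in0 ⊼ in2) ⊼ in1
u3 = u2 ⊼ in2 = ((in0 ⊼ in2) ⊼ in1) ⊼ in2

((in0 ⊼ in2) ⊼ in1) ⊼ in2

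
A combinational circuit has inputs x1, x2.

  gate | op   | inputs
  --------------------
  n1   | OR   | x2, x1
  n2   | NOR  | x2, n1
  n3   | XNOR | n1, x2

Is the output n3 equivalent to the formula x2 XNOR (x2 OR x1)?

Yes

n1 = x2 OR x1
n3 = n1 XNOR x2 = (x2 OR x1) XNOR x2
At x1=1, x2=0: circuit gives 0, formula gives 0.
At x1=0, x2=0: circuit gives 1, formula gives 1.
Agrees on all 4 inputs.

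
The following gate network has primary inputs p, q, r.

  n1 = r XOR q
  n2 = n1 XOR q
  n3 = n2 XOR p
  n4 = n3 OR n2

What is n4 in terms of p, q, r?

n1 = r XOR q
n2 = n1 XOR q = (r XOR q) XOR q
n3 = n2 XOR p = ((r XOR q) XOR q) XOR p
n4 = n3 OR n2 = (((r XOR q) XOR q) XOR p) OR ((r XOR q) XOR q)

(((r XOR q) XOR q) XOR p) OR ((r XOR q) XOR q)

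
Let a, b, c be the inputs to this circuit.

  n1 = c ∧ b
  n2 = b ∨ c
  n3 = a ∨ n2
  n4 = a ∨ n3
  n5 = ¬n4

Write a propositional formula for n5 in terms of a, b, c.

n2 = b ∨ c
n3 = a ∨ n2 = a ∨ (b ∨ c)
n4 = a ∨ n3 = a ∨ (a ∨ (b ∨ c))
n5 = ¬n4 = ¬(a ∨ (a ∨ (b ∨ c)))

¬(a ∨ (a ∨ (b ∨ c)))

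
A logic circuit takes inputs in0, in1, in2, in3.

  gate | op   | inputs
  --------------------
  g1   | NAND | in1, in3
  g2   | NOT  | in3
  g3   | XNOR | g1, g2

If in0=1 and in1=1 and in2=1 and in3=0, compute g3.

g1 = 1 NAND 0 = 1
g2 = NOT 0 = 1
g3 = 1 XNOR 1 = 1

1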